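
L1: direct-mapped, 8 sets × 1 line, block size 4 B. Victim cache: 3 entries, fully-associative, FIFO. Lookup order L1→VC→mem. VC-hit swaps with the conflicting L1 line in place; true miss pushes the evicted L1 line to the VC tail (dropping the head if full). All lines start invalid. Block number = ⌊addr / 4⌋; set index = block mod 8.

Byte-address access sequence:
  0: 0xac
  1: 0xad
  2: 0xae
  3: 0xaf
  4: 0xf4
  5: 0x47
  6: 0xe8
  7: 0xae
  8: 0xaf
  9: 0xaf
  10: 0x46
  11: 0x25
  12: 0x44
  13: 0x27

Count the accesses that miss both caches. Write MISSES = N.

MISSES = 5

  [0] addr=0xac blk=43 s=3: MISS | VC []
  [1] addr=0xad blk=43 s=3: L1-HIT | VC []
  [2] addr=0xae blk=43 s=3: L1-HIT | VC []
  [3] addr=0xaf blk=43 s=3: L1-HIT | VC []
  [4] addr=0xf4 blk=61 s=5: MISS | VC []
  [5] addr=0x47 blk=17 s=1: MISS | VC []
  [6] addr=0xe8 blk=58 s=2: MISS | VC []
  [7] addr=0xae blk=43 s=3: L1-HIT | VC []
  [8] addr=0xaf blk=43 s=3: L1-HIT | VC []
  [9] addr=0xaf blk=43 s=3: L1-HIT | VC []
  [10] addr=0x46 blk=17 s=1: L1-HIT | VC []
  [11] addr=0x25 blk=9 s=1: MISS | VC [17]
  [12] addr=0x44 blk=17 s=1: VC-HIT | VC [9]
  [13] addr=0x27 blk=9 s=1: VC-HIT | VC [17]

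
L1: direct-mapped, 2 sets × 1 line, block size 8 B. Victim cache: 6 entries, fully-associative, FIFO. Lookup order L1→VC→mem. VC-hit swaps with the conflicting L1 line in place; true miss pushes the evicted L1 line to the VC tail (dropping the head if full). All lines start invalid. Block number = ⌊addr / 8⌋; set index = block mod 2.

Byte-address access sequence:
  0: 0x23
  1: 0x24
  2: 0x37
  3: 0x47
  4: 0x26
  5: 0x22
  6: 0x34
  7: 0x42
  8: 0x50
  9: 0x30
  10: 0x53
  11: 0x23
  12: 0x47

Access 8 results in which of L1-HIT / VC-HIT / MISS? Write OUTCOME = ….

0: 0x23 (blk 4, set 0) → MISS  vc=[]
1: 0x24 (blk 4, set 0) → L1-HIT  vc=[]
2: 0x37 (blk 6, set 0) → MISS  vc=[4]
3: 0x47 (blk 8, set 0) → MISS  vc=[4, 6]
4: 0x26 (blk 4, set 0) → VC-HIT  vc=[8, 6]
5: 0x22 (blk 4, set 0) → L1-HIT  vc=[8, 6]
6: 0x34 (blk 6, set 0) → VC-HIT  vc=[8, 4]
7: 0x42 (blk 8, set 0) → VC-HIT  vc=[6, 4]
8: 0x50 (blk 10, set 0) → MISS  vc=[6, 4, 8]
9: 0x30 (blk 6, set 0) → VC-HIT  vc=[10, 4, 8]
10: 0x53 (blk 10, set 0) → VC-HIT  vc=[6, 4, 8]
11: 0x23 (blk 4, set 0) → VC-HIT  vc=[6, 10, 8]
12: 0x47 (blk 8, set 0) → VC-HIT  vc=[6, 10, 4]

OUTCOME = MISS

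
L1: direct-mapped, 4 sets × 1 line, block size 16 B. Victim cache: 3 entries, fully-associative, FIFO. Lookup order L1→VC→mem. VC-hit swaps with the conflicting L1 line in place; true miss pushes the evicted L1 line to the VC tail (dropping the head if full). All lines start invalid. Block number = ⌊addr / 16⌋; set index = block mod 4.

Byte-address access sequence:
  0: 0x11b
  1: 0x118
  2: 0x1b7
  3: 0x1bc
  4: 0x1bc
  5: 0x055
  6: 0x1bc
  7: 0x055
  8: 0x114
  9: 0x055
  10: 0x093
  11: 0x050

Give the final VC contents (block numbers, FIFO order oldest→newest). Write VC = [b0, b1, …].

0: 0x11b (blk 17, set 1) → MISS  vc=[]
1: 0x118 (blk 17, set 1) → L1-HIT  vc=[]
2: 0x1b7 (blk 27, set 3) → MISS  vc=[]
3: 0x1bc (blk 27, set 3) → L1-HIT  vc=[]
4: 0x1bc (blk 27, set 3) → L1-HIT  vc=[]
5: 0x55 (blk 5, set 1) → MISS  vc=[17]
6: 0x1bc (blk 27, set 3) → L1-HIT  vc=[17]
7: 0x55 (blk 5, set 1) → L1-HIT  vc=[17]
8: 0x114 (blk 17, set 1) → VC-HIT  vc=[5]
9: 0x55 (blk 5, set 1) → VC-HIT  vc=[17]
10: 0x93 (blk 9, set 1) → MISS  vc=[17, 5]
11: 0x50 (blk 5, set 1) → VC-HIT  vc=[17, 9]

VC = [17, 9]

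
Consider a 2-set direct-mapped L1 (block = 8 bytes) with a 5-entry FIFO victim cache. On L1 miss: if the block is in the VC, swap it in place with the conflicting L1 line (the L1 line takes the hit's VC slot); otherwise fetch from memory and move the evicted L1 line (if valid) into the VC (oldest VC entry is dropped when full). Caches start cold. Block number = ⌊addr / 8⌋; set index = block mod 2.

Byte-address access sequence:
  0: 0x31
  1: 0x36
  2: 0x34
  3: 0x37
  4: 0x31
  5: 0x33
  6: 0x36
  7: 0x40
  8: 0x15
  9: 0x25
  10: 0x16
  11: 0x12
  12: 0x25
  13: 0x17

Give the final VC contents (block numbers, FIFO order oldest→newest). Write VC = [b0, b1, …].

VC = [6, 8, 4]

#0 0x31→b6/s0 MISS; vc=[]
#1 0x36→b6/s0 L1-HIT; vc=[]
#2 0x34→b6/s0 L1-HIT; vc=[]
#3 0x37→b6/s0 L1-HIT; vc=[]
#4 0x31→b6/s0 L1-HIT; vc=[]
#5 0x33→b6/s0 L1-HIT; vc=[]
#6 0x36→b6/s0 L1-HIT; vc=[]
#7 0x40→b8/s0 MISS; vc=[6]
#8 0x15→b2/s0 MISS; vc=[6,8]
#9 0x25→b4/s0 MISS; vc=[6,8,2]
#10 0x16→b2/s0 VC-HIT; vc=[6,8,4]
#11 0x12→b2/s0 L1-HIT; vc=[6,8,4]
#12 0x25→b4/s0 VC-HIT; vc=[6,8,2]
#13 0x17→b2/s0 VC-HIT; vc=[6,8,4]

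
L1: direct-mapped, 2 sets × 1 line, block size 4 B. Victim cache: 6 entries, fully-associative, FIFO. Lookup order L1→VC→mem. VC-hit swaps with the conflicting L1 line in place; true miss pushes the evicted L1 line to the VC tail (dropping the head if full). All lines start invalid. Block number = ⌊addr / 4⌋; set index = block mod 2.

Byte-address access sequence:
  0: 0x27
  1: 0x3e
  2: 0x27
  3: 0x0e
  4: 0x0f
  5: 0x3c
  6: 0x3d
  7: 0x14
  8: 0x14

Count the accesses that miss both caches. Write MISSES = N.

MISSES = 4

  [0] addr=0x27 blk=9 s=1: MISS | VC []
  [1] addr=0x3e blk=15 s=1: MISS | VC [9]
  [2] addr=0x27 blk=9 s=1: VC-HIT | VC [15]
  [3] addr=0xe blk=3 s=1: MISS | VC [15, 9]
  [4] addr=0xf blk=3 s=1: L1-HIT | VC [15, 9]
  [5] addr=0x3c blk=15 s=1: VC-HIT | VC [3, 9]
  [6] addr=0x3d blk=15 s=1: L1-HIT | VC [3, 9]
  [7] addr=0x14 blk=5 s=1: MISS | VC [3, 9, 15]
  [8] addr=0x14 blk=5 s=1: L1-HIT | VC [3, 9, 15]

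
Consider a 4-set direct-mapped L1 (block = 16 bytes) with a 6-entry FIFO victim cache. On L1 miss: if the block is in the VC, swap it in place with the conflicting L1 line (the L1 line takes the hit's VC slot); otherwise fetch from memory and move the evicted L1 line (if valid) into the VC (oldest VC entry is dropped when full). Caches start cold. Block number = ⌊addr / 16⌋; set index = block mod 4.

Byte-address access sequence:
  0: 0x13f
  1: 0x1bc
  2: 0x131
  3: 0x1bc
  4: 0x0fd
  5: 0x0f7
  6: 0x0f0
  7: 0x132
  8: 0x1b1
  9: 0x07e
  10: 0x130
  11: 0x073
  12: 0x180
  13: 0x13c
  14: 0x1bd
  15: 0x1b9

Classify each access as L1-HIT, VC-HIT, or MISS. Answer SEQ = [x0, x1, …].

#0 0x13f→b19/s3 MISS; vc=[]
#1 0x1bc→b27/s3 MISS; vc=[19]
#2 0x131→b19/s3 VC-HIT; vc=[27]
#3 0x1bc→b27/s3 VC-HIT; vc=[19]
#4 0xfd→b15/s3 MISS; vc=[19,27]
#5 0xf7→b15/s3 L1-HIT; vc=[19,27]
#6 0xf0→b15/s3 L1-HIT; vc=[19,27]
#7 0x132→b19/s3 VC-HIT; vc=[15,27]
#8 0x1b1→b27/s3 VC-HIT; vc=[15,19]
#9 0x7e→b7/s3 MISS; vc=[15,19,27]
#10 0x130→b19/s3 VC-HIT; vc=[15,7,27]
#11 0x73→b7/s3 VC-HIT; vc=[15,19,27]
#12 0x180→b24/s0 MISS; vc=[15,19,27]
#13 0x13c→b19/s3 VC-HIT; vc=[15,7,27]
#14 0x1bd→b27/s3 VC-HIT; vc=[15,7,19]
#15 0x1b9→b27/s3 L1-HIT; vc=[15,7,19]

SEQ = [MISS, MISS, VC-HIT, VC-HIT, MISS, L1-HIT, L1-HIT, VC-HIT, VC-HIT, MISS, VC-HIT, VC-HIT, MISS, VC-HIT, VC-HIT, L1-HIT]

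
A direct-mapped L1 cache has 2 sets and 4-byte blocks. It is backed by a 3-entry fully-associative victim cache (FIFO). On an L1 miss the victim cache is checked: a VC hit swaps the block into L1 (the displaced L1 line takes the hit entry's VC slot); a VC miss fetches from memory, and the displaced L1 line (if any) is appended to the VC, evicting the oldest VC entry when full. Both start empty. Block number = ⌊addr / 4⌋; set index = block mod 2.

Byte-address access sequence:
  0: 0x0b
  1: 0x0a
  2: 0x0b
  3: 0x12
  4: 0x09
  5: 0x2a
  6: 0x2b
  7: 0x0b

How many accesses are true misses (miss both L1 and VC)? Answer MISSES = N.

#0 0xb→b2/s0 MISS; vc=[]
#1 0xa→b2/s0 L1-HIT; vc=[]
#2 0xb→b2/s0 L1-HIT; vc=[]
#3 0x12→b4/s0 MISS; vc=[2]
#4 0x9→b2/s0 VC-HIT; vc=[4]
#5 0x2a→b10/s0 MISS; vc=[4,2]
#6 0x2b→b10/s0 L1-HIT; vc=[4,2]
#7 0xb→b2/s0 VC-HIT; vc=[4,10]

MISSES = 3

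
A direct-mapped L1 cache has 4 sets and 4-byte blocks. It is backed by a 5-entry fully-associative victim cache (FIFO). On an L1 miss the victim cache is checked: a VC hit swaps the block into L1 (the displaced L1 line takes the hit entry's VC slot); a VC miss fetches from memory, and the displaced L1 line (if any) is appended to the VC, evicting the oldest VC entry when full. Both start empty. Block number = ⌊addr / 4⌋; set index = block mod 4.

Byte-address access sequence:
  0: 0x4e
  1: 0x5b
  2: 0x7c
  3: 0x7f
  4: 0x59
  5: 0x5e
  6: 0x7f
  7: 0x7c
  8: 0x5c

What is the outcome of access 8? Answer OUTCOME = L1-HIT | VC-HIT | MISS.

0: 0x4e (blk 19, set 3) → MISS  vc=[]
1: 0x5b (blk 22, set 2) → MISS  vc=[]
2: 0x7c (blk 31, set 3) → MISS  vc=[19]
3: 0x7f (blk 31, set 3) → L1-HIT  vc=[19]
4: 0x59 (blk 22, set 2) → L1-HIT  vc=[19]
5: 0x5e (blk 23, set 3) → MISS  vc=[19, 31]
6: 0x7f (blk 31, set 3) → VC-HIT  vc=[19, 23]
7: 0x7c (blk 31, set 3) → L1-HIT  vc=[19, 23]
8: 0x5c (blk 23, set 3) → VC-HIT  vc=[19, 31]

OUTCOME = VC-HIT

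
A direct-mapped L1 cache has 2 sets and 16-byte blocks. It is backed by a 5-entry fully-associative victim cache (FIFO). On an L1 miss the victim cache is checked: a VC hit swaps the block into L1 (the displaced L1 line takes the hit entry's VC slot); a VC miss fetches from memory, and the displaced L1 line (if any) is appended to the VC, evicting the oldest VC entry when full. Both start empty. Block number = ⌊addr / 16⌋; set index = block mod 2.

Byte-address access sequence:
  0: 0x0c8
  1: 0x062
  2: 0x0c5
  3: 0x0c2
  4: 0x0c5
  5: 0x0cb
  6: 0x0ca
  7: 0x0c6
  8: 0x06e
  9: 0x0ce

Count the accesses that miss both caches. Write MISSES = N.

MISSES = 2

  [0] addr=0xc8 blk=12 s=0: MISS | VC []
  [1] addr=0x62 blk=6 s=0: MISS | VC [12]
  [2] addr=0xc5 blk=12 s=0: VC-HIT | VC [6]
  [3] addr=0xc2 blk=12 s=0: L1-HIT | VC [6]
  [4] addr=0xc5 blk=12 s=0: L1-HIT | VC [6]
  [5] addr=0xcb blk=12 s=0: L1-HIT | VC [6]
  [6] addr=0xca blk=12 s=0: L1-HIT | VC [6]
  [7] addr=0xc6 blk=12 s=0: L1-HIT | VC [6]
  [8] addr=0x6e blk=6 s=0: VC-HIT | VC [12]
  [9] addr=0xce blk=12 s=0: VC-HIT | VC [6]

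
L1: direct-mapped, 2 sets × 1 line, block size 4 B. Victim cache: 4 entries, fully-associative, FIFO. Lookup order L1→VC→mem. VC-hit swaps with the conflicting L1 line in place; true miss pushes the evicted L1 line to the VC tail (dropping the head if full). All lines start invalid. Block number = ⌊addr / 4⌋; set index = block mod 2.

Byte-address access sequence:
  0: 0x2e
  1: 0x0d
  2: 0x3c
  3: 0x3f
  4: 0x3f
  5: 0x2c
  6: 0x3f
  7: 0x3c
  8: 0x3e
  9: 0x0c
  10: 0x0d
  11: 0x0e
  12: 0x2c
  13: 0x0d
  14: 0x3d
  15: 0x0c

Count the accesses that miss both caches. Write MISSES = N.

  [0] addr=0x2e blk=11 s=1: MISS | VC []
  [1] addr=0xd blk=3 s=1: MISS | VC [11]
  [2] addr=0x3c blk=15 s=1: MISS | VC [11, 3]
  [3] addr=0x3f blk=15 s=1: L1-HIT | VC [11, 3]
  [4] addr=0x3f blk=15 s=1: L1-HIT | VC [11, 3]
  [5] addr=0x2c blk=11 s=1: VC-HIT | VC [15, 3]
  [6] addr=0x3f blk=15 s=1: VC-HIT | VC [11, 3]
  [7] addr=0x3c blk=15 s=1: L1-HIT | VC [11, 3]
  [8] addr=0x3e blk=15 s=1: L1-HIT | VC [11, 3]
  [9] addr=0xc blk=3 s=1: VC-HIT | VC [11, 15]
  [10] addr=0xd blk=3 s=1: L1-HIT | VC [11, 15]
  [11] addr=0xe blk=3 s=1: L1-HIT | VC [11, 15]
  [12] addr=0x2c blk=11 s=1: VC-HIT | VC [3, 15]
  [13] addr=0xd blk=3 s=1: VC-HIT | VC [11, 15]
  [14] addr=0x3d blk=15 s=1: VC-HIT | VC [11, 3]
  [15] addr=0xc blk=3 s=1: VC-HIT | VC [11, 15]

MISSES = 3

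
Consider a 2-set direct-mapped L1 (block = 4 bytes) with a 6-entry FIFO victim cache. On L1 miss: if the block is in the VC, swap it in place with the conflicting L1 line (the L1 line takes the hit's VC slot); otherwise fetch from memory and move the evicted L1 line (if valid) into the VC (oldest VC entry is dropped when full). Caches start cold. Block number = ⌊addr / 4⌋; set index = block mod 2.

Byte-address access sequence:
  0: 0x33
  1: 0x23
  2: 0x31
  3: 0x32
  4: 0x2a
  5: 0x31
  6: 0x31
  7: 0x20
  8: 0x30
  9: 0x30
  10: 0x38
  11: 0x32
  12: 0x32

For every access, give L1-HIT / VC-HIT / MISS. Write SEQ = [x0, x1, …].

0: 0x33 (blk 12, set 0) → MISS  vc=[]
1: 0x23 (blk 8, set 0) → MISS  vc=[12]
2: 0x31 (blk 12, set 0) → VC-HIT  vc=[8]
3: 0x32 (blk 12, set 0) → L1-HIT  vc=[8]
4: 0x2a (blk 10, set 0) → MISS  vc=[8, 12]
5: 0x31 (blk 12, set 0) → VC-HIT  vc=[8, 10]
6: 0x31 (blk 12, set 0) → L1-HIT  vc=[8, 10]
7: 0x20 (blk 8, set 0) → VC-HIT  vc=[12, 10]
8: 0x30 (blk 12, set 0) → VC-HIT  vc=[8, 10]
9: 0x30 (blk 12, set 0) → L1-HIT  vc=[8, 10]
10: 0x38 (blk 14, set 0) → MISS  vc=[8, 10, 12]
11: 0x32 (blk 12, set 0) → VC-HIT  vc=[8, 10, 14]
12: 0x32 (blk 12, set 0) → L1-HIT  vc=[8, 10, 14]

SEQ = [MISS, MISS, VC-HIT, L1-HIT, MISS, VC-HIT, L1-HIT, VC-HIT, VC-HIT, L1-HIT, MISS, VC-HIT, L1-HIT]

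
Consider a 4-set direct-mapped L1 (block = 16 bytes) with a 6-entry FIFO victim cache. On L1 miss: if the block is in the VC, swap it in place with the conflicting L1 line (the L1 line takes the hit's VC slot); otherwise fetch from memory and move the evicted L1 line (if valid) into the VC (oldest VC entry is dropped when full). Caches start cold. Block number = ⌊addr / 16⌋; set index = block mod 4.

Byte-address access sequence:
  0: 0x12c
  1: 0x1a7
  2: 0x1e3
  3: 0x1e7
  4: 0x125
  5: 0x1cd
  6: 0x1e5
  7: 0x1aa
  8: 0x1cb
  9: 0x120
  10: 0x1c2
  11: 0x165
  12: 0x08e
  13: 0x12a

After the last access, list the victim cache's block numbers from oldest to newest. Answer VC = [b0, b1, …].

VC = [26, 30, 22, 28]

#0 0x12c→b18/s2 MISS; vc=[]
#1 0x1a7→b26/s2 MISS; vc=[18]
#2 0x1e3→b30/s2 MISS; vc=[18,26]
#3 0x1e7→b30/s2 L1-HIT; vc=[18,26]
#4 0x125→b18/s2 VC-HIT; vc=[30,26]
#5 0x1cd→b28/s0 MISS; vc=[30,26]
#6 0x1e5→b30/s2 VC-HIT; vc=[18,26]
#7 0x1aa→b26/s2 VC-HIT; vc=[18,30]
#8 0x1cb→b28/s0 L1-HIT; vc=[18,30]
#9 0x120→b18/s2 VC-HIT; vc=[26,30]
#10 0x1c2→b28/s0 L1-HIT; vc=[26,30]
#11 0x165→b22/s2 MISS; vc=[26,30,18]
#12 0x8e→b8/s0 MISS; vc=[26,30,18,28]
#13 0x12a→b18/s2 VC-HIT; vc=[26,30,22,28]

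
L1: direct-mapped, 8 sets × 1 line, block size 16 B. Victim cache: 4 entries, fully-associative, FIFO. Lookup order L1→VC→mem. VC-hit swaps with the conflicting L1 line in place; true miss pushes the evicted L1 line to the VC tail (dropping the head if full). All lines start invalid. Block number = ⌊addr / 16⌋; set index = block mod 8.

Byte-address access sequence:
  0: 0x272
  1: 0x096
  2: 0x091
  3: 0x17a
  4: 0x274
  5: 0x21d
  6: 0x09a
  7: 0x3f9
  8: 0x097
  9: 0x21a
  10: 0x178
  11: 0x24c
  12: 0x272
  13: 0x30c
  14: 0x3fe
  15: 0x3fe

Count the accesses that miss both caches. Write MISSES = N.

MISSES = 7

0: 0x272 (blk 39, set 7) → MISS  vc=[]
1: 0x96 (blk 9, set 1) → MISS  vc=[]
2: 0x91 (blk 9, set 1) → L1-HIT  vc=[]
3: 0x17a (blk 23, set 7) → MISS  vc=[39]
4: 0x274 (blk 39, set 7) → VC-HIT  vc=[23]
5: 0x21d (blk 33, set 1) → MISS  vc=[23, 9]
6: 0x9a (blk 9, set 1) → VC-HIT  vc=[23, 33]
7: 0x3f9 (blk 63, set 7) → MISS  vc=[23, 33, 39]
8: 0x97 (blk 9, set 1) → L1-HIT  vc=[23, 33, 39]
9: 0x21a (blk 33, set 1) → VC-HIT  vc=[23, 9, 39]
10: 0x178 (blk 23, set 7) → VC-HIT  vc=[63, 9, 39]
11: 0x24c (blk 36, set 4) → MISS  vc=[63, 9, 39]
12: 0x272 (blk 39, set 7) → VC-HIT  vc=[63, 9, 23]
13: 0x30c (blk 48, set 0) → MISS  vc=[63, 9, 23]
14: 0x3fe (blk 63, set 7) → VC-HIT  vc=[39, 9, 23]
15: 0x3fe (blk 63, set 7) → L1-HIT  vc=[39, 9, 23]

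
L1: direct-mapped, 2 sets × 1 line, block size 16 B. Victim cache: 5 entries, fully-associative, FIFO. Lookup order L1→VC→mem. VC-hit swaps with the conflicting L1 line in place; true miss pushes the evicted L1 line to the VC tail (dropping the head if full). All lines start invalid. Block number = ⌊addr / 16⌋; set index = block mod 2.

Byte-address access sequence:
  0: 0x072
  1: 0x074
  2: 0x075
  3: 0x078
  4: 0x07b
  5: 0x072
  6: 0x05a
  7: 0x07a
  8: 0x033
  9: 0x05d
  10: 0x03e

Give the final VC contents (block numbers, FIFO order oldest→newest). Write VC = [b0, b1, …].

  [0] addr=0x72 blk=7 s=1: MISS | VC []
  [1] addr=0x74 blk=7 s=1: L1-HIT | VC []
  [2] addr=0x75 blk=7 s=1: L1-HIT | VC []
  [3] addr=0x78 blk=7 s=1: L1-HIT | VC []
  [4] addr=0x7b blk=7 s=1: L1-HIT | VC []
  [5] addr=0x72 blk=7 s=1: L1-HIT | VC []
  [6] addr=0x5a blk=5 s=1: MISS | VC [7]
  [7] addr=0x7a blk=7 s=1: VC-HIT | VC [5]
  [8] addr=0x33 blk=3 s=1: MISS | VC [5, 7]
  [9] addr=0x5d blk=5 s=1: VC-HIT | VC [3, 7]
  [10] addr=0x3e blk=3 s=1: VC-HIT | VC [5, 7]

VC = [5, 7]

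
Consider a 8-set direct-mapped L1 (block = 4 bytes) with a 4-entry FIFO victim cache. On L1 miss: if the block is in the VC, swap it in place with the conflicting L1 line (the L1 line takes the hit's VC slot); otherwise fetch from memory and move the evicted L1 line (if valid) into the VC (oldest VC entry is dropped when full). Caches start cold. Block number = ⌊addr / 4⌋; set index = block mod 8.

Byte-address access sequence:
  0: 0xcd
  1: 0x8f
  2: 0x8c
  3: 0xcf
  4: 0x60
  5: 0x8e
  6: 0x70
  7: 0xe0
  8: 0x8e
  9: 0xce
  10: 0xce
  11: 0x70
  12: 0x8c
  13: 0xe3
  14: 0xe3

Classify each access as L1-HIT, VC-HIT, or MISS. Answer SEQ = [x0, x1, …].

#0 0xcd→b51/s3 MISS; vc=[]
#1 0x8f→b35/s3 MISS; vc=[51]
#2 0x8c→b35/s3 L1-HIT; vc=[51]
#3 0xcf→b51/s3 VC-HIT; vc=[35]
#4 0x60→b24/s0 MISS; vc=[35]
#5 0x8e→b35/s3 VC-HIT; vc=[51]
#6 0x70→b28/s4 MISS; vc=[51]
#7 0xe0→b56/s0 MISS; vc=[51,24]
#8 0x8e→b35/s3 L1-HIT; vc=[51,24]
#9 0xce→b51/s3 VC-HIT; vc=[35,24]
#10 0xce→b51/s3 L1-HIT; vc=[35,24]
#11 0x70→b28/s4 L1-HIT; vc=[35,24]
#12 0x8c→b35/s3 VC-HIT; vc=[51,24]
#13 0xe3→b56/s0 L1-HIT; vc=[51,24]
#14 0xe3→b56/s0 L1-HIT; vc=[51,24]

SEQ = [MISS, MISS, L1-HIT, VC-HIT, MISS, VC-HIT, MISS, MISS, L1-HIT, VC-HIT, L1-HIT, L1-HIT, VC-HIT, L1-HIT, L1-HIT]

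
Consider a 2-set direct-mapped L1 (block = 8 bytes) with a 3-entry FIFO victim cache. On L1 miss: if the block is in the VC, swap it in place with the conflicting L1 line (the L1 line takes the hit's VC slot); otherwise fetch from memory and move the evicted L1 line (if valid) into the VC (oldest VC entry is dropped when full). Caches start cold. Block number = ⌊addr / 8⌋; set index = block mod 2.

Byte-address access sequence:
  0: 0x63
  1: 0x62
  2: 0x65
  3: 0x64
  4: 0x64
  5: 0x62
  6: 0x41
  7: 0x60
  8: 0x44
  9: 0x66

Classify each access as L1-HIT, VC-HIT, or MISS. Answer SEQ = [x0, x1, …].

#0 0x63→b12/s0 MISS; vc=[]
#1 0x62→b12/s0 L1-HIT; vc=[]
#2 0x65→b12/s0 L1-HIT; vc=[]
#3 0x64→b12/s0 L1-HIT; vc=[]
#4 0x64→b12/s0 L1-HIT; vc=[]
#5 0x62→b12/s0 L1-HIT; vc=[]
#6 0x41→b8/s0 MISS; vc=[12]
#7 0x60→b12/s0 VC-HIT; vc=[8]
#8 0x44→b8/s0 VC-HIT; vc=[12]
#9 0x66→b12/s0 VC-HIT; vc=[8]

SEQ = [MISS, L1-HIT, L1-HIT, L1-HIT, L1-HIT, L1-HIT, MISS, VC-HIT, VC-HIT, VC-HIT]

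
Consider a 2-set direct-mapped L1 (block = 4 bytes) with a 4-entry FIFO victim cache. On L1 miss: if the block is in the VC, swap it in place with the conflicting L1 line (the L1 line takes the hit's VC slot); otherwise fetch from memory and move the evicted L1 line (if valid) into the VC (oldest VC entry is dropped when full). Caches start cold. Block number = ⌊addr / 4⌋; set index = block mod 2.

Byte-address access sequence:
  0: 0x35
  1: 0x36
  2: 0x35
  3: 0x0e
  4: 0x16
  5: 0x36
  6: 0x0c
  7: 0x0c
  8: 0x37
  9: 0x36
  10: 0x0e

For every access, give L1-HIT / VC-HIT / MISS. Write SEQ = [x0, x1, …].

SEQ = [MISS, L1-HIT, L1-HIT, MISS, MISS, VC-HIT, VC-HIT, L1-HIT, VC-HIT, L1-HIT, VC-HIT]

0: 0x35 (blk 13, set 1) → MISS  vc=[]
1: 0x36 (blk 13, set 1) → L1-HIT  vc=[]
2: 0x35 (blk 13, set 1) → L1-HIT  vc=[]
3: 0xe (blk 3, set 1) → MISS  vc=[13]
4: 0x16 (blk 5, set 1) → MISS  vc=[13, 3]
5: 0x36 (blk 13, set 1) → VC-HIT  vc=[5, 3]
6: 0xc (blk 3, set 1) → VC-HIT  vc=[5, 13]
7: 0xc (blk 3, set 1) → L1-HIT  vc=[5, 13]
8: 0x37 (blk 13, set 1) → VC-HIT  vc=[5, 3]
9: 0x36 (blk 13, set 1) → L1-HIT  vc=[5, 3]
10: 0xe (blk 3, set 1) → VC-HIT  vc=[5, 13]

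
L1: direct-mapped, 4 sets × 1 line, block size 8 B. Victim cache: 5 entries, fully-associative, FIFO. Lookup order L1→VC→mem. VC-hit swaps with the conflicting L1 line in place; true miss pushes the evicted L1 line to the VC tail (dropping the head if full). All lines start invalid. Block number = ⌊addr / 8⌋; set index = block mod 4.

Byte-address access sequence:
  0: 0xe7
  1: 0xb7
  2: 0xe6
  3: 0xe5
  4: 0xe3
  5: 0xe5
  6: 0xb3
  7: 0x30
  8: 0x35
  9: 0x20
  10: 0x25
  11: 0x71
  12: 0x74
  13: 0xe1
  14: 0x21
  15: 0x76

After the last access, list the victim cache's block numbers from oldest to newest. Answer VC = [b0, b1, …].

VC = [22, 28, 6]

0: 0xe7 (blk 28, set 0) → MISS  vc=[]
1: 0xb7 (blk 22, set 2) → MISS  vc=[]
2: 0xe6 (blk 28, set 0) → L1-HIT  vc=[]
3: 0xe5 (blk 28, set 0) → L1-HIT  vc=[]
4: 0xe3 (blk 28, set 0) → L1-HIT  vc=[]
5: 0xe5 (blk 28, set 0) → L1-HIT  vc=[]
6: 0xb3 (blk 22, set 2) → L1-HIT  vc=[]
7: 0x30 (blk 6, set 2) → MISS  vc=[22]
8: 0x35 (blk 6, set 2) → L1-HIT  vc=[22]
9: 0x20 (blk 4, set 0) → MISS  vc=[22, 28]
10: 0x25 (blk 4, set 0) → L1-HIT  vc=[22, 28]
11: 0x71 (blk 14, set 2) → MISS  vc=[22, 28, 6]
12: 0x74 (blk 14, set 2) → L1-HIT  vc=[22, 28, 6]
13: 0xe1 (blk 28, set 0) → VC-HIT  vc=[22, 4, 6]
14: 0x21 (blk 4, set 0) → VC-HIT  vc=[22, 28, 6]
15: 0x76 (blk 14, set 2) → L1-HIT  vc=[22, 28, 6]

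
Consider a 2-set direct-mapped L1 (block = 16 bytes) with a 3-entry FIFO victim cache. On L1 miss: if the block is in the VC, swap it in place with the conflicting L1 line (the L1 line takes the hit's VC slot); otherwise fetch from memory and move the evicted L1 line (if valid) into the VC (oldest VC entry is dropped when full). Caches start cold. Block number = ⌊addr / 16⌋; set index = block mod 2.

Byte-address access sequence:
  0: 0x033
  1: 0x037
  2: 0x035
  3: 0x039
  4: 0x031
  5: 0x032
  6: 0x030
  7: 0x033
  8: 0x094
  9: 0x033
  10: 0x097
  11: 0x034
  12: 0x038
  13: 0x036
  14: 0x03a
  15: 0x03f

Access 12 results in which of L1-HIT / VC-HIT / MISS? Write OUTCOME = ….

  [0] addr=0x33 blk=3 s=1: MISS | VC []
  [1] addr=0x37 blk=3 s=1: L1-HIT | VC []
  [2] addr=0x35 blk=3 s=1: L1-HIT | VC []
  [3] addr=0x39 blk=3 s=1: L1-HIT | VC []
  [4] addr=0x31 blk=3 s=1: L1-HIT | VC []
  [5] addr=0x32 blk=3 s=1: L1-HIT | VC []
  [6] addr=0x30 blk=3 s=1: L1-HIT | VC []
  [7] addr=0x33 blk=3 s=1: L1-HIT | VC []
  [8] addr=0x94 blk=9 s=1: MISS | VC [3]
  [9] addr=0x33 blk=3 s=1: VC-HIT | VC [9]
  [10] addr=0x97 blk=9 s=1: VC-HIT | VC [3]
  [11] addr=0x34 blk=3 s=1: VC-HIT | VC [9]
  [12] addr=0x38 blk=3 s=1: L1-HIT | VC [9]
  [13] addr=0x36 blk=3 s=1: L1-HIT | VC [9]
  [14] addr=0x3a blk=3 s=1: L1-HIT | VC [9]
  [15] addr=0x3f blk=3 s=1: L1-HIT | VC [9]

OUTCOME = L1-HIT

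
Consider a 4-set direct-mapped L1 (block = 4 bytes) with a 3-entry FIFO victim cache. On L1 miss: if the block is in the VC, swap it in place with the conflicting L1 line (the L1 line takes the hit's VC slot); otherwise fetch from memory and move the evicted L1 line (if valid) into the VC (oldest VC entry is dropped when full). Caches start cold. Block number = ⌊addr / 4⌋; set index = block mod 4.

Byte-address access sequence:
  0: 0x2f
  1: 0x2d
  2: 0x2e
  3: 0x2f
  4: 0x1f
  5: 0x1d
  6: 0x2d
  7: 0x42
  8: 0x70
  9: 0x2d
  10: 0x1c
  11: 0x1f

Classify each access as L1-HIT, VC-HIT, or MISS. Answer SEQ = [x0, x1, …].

SEQ = [MISS, L1-HIT, L1-HIT, L1-HIT, MISS, L1-HIT, VC-HIT, MISS, MISS, L1-HIT, VC-HIT, L1-HIT]

0: 0x2f (blk 11, set 3) → MISS  vc=[]
1: 0x2d (blk 11, set 3) → L1-HIT  vc=[]
2: 0x2e (blk 11, set 3) → L1-HIT  vc=[]
3: 0x2f (blk 11, set 3) → L1-HIT  vc=[]
4: 0x1f (blk 7, set 3) → MISS  vc=[11]
5: 0x1d (blk 7, set 3) → L1-HIT  vc=[11]
6: 0x2d (blk 11, set 3) → VC-HIT  vc=[7]
7: 0x42 (blk 16, set 0) → MISS  vc=[7]
8: 0x70 (blk 28, set 0) → MISS  vc=[7, 16]
9: 0x2d (blk 11, set 3) → L1-HIT  vc=[7, 16]
10: 0x1c (blk 7, set 3) → VC-HIT  vc=[11, 16]
11: 0x1f (blk 7, set 3) → L1-HIT  vc=[11, 16]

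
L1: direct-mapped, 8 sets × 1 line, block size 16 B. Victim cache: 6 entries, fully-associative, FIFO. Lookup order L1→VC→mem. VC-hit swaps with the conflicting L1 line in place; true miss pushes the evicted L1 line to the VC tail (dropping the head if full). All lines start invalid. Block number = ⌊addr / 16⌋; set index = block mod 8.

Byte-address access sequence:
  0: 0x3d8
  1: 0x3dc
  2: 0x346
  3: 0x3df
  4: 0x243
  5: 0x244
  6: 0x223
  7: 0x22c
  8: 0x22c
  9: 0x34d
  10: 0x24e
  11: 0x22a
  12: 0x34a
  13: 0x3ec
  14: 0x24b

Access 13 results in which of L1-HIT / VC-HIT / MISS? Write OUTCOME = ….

#0 0x3d8→b61/s5 MISS; vc=[]
#1 0x3dc→b61/s5 L1-HIT; vc=[]
#2 0x346→b52/s4 MISS; vc=[]
#3 0x3df→b61/s5 L1-HIT; vc=[]
#4 0x243→b36/s4 MISS; vc=[52]
#5 0x244→b36/s4 L1-HIT; vc=[52]
#6 0x223→b34/s2 MISS; vc=[52]
#7 0x22c→b34/s2 L1-HIT; vc=[52]
#8 0x22c→b34/s2 L1-HIT; vc=[52]
#9 0x34d→b52/s4 VC-HIT; vc=[36]
#10 0x24e→b36/s4 VC-HIT; vc=[52]
#11 0x22a→b34/s2 L1-HIT; vc=[52]
#12 0x34a→b52/s4 VC-HIT; vc=[36]
#13 0x3ec→b62/s6 MISS; vc=[36]
#14 0x24b→b36/s4 VC-HIT; vc=[52]

OUTCOME = MISS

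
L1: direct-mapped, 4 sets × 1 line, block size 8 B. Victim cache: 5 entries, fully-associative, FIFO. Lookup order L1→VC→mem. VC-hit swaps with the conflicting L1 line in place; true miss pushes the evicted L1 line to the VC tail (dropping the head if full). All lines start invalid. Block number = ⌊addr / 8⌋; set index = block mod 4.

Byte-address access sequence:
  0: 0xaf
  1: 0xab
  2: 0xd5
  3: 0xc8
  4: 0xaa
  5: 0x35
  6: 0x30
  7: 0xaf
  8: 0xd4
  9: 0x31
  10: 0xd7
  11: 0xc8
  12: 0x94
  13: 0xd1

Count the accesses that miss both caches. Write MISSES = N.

  [0] addr=0xaf blk=21 s=1: MISS | VC []
  [1] addr=0xab blk=21 s=1: L1-HIT | VC []
  [2] addr=0xd5 blk=26 s=2: MISS | VC []
  [3] addr=0xc8 blk=25 s=1: MISS | VC [21]
  [4] addr=0xaa blk=21 s=1: VC-HIT | VC [25]
  [5] addr=0x35 blk=6 s=2: MISS | VC [25, 26]
  [6] addr=0x30 blk=6 s=2: L1-HIT | VC [25, 26]
  [7] addr=0xaf blk=21 s=1: L1-HIT | VC [25, 26]
  [8] addr=0xd4 blk=26 s=2: VC-HIT | VC [25, 6]
  [9] addr=0x31 blk=6 s=2: VC-HIT | VC [25, 26]
  [10] addr=0xd7 blk=26 s=2: VC-HIT | VC [25, 6]
  [11] addr=0xc8 blk=25 s=1: VC-HIT | VC [21, 6]
  [12] addr=0x94 blk=18 s=2: MISS | VC [21, 6, 26]
  [13] addr=0xd1 blk=26 s=2: VC-HIT | VC [21, 6, 18]

MISSES = 5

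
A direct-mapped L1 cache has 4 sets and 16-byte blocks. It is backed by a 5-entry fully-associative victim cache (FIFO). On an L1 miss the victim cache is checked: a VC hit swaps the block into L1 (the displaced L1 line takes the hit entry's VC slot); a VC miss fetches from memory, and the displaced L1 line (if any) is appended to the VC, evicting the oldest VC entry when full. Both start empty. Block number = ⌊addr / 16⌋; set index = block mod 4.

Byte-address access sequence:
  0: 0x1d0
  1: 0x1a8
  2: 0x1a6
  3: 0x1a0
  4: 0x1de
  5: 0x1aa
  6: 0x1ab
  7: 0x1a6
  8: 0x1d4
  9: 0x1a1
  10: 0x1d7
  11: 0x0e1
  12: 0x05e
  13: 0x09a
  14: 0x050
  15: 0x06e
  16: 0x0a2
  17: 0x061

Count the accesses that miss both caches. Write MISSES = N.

MISSES = 7

#0 0x1d0→b29/s1 MISS; vc=[]
#1 0x1a8→b26/s2 MISS; vc=[]
#2 0x1a6→b26/s2 L1-HIT; vc=[]
#3 0x1a0→b26/s2 L1-HIT; vc=[]
#4 0x1de→b29/s1 L1-HIT; vc=[]
#5 0x1aa→b26/s2 L1-HIT; vc=[]
#6 0x1ab→b26/s2 L1-HIT; vc=[]
#7 0x1a6→b26/s2 L1-HIT; vc=[]
#8 0x1d4→b29/s1 L1-HIT; vc=[]
#9 0x1a1→b26/s2 L1-HIT; vc=[]
#10 0x1d7→b29/s1 L1-HIT; vc=[]
#11 0xe1→b14/s2 MISS; vc=[26]
#12 0x5e→b5/s1 MISS; vc=[26,29]
#13 0x9a→b9/s1 MISS; vc=[26,29,5]
#14 0x50→b5/s1 VC-HIT; vc=[26,29,9]
#15 0x6e→b6/s2 MISS; vc=[26,29,9,14]
#16 0xa2→b10/s2 MISS; vc=[26,29,9,14,6]
#17 0x61→b6/s2 VC-HIT; vc=[26,29,9,14,10]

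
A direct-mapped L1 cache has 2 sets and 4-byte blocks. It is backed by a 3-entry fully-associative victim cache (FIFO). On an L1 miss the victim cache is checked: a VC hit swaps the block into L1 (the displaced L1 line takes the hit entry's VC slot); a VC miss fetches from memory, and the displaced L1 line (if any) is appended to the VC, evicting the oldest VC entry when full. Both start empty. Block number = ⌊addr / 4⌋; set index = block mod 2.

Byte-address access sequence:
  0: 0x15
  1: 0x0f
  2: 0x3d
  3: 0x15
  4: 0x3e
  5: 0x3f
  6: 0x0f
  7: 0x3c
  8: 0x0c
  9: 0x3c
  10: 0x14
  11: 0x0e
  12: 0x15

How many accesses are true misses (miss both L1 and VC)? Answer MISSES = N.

MISSES = 3

  [0] addr=0x15 blk=5 s=1: MISS | VC []
  [1] addr=0xf blk=3 s=1: MISS | VC [5]
  [2] addr=0x3d blk=15 s=1: MISS | VC [5, 3]
  [3] addr=0x15 blk=5 s=1: VC-HIT | VC [15, 3]
  [4] addr=0x3e blk=15 s=1: VC-HIT | VC [5, 3]
  [5] addr=0x3f blk=15 s=1: L1-HIT | VC [5, 3]
  [6] addr=0xf blk=3 s=1: VC-HIT | VC [5, 15]
  [7] addr=0x3c blk=15 s=1: VC-HIT | VC [5, 3]
  [8] addr=0xc blk=3 s=1: VC-HIT | VC [5, 15]
  [9] addr=0x3c blk=15 s=1: VC-HIT | VC [5, 3]
  [10] addr=0x14 blk=5 s=1: VC-HIT | VC [15, 3]
  [11] addr=0xe blk=3 s=1: VC-HIT | VC [15, 5]
  [12] addr=0x15 blk=5 s=1: VC-HIT | VC [15, 3]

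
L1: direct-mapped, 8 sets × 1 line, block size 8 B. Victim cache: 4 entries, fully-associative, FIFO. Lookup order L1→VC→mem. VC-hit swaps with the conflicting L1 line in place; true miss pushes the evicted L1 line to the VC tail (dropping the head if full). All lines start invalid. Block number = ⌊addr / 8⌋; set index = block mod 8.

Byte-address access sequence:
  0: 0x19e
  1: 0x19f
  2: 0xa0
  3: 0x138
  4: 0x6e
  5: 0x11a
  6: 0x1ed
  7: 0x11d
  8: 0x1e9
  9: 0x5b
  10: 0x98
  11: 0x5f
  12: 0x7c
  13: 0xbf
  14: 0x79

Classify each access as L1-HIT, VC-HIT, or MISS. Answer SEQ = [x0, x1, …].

SEQ = [MISS, L1-HIT, MISS, MISS, MISS, MISS, MISS, L1-HIT, L1-HIT, MISS, MISS, VC-HIT, MISS, MISS, VC-HIT]

#0 0x19e→b51/s3 MISS; vc=[]
#1 0x19f→b51/s3 L1-HIT; vc=[]
#2 0xa0→b20/s4 MISS; vc=[]
#3 0x138→b39/s7 MISS; vc=[]
#4 0x6e→b13/s5 MISS; vc=[]
#5 0x11a→b35/s3 MISS; vc=[51]
#6 0x1ed→b61/s5 MISS; vc=[51,13]
#7 0x11d→b35/s3 L1-HIT; vc=[51,13]
#8 0x1e9→b61/s5 L1-HIT; vc=[51,13]
#9 0x5b→b11/s3 MISS; vc=[51,13,35]
#10 0x98→b19/s3 MISS; vc=[51,13,35,11]
#11 0x5f→b11/s3 VC-HIT; vc=[51,13,35,19]
#12 0x7c→b15/s7 MISS; vc=[13,35,19,39]
#13 0xbf→b23/s7 MISS; vc=[35,19,39,15]
#14 0x79→b15/s7 VC-HIT; vc=[35,19,39,23]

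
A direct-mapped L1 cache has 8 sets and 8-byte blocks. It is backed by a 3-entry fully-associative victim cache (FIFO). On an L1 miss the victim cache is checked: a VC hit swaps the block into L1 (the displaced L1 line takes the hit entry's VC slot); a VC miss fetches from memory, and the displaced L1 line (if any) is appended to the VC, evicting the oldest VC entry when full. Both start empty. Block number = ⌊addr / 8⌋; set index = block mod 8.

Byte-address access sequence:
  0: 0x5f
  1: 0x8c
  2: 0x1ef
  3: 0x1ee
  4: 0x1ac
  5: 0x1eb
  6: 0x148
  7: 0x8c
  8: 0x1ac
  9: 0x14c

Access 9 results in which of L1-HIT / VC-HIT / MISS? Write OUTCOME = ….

  [0] addr=0x5f blk=11 s=3: MISS | VC []
  [1] addr=0x8c blk=17 s=1: MISS | VC []
  [2] addr=0x1ef blk=61 s=5: MISS | VC []
  [3] addr=0x1ee blk=61 s=5: L1-HIT | VC []
  [4] addr=0x1ac blk=53 s=5: MISS | VC [61]
  [5] addr=0x1eb blk=61 s=5: VC-HIT | VC [53]
  [6] addr=0x148 blk=41 s=1: MISS | VC [53, 17]
  [7] addr=0x8c blk=17 s=1: VC-HIT | VC [53, 41]
  [8] addr=0x1ac blk=53 s=5: VC-HIT | VC [61, 41]
  [9] addr=0x14c blk=41 s=1: VC-HIT | VC [61, 17]

OUTCOME = VC-HIT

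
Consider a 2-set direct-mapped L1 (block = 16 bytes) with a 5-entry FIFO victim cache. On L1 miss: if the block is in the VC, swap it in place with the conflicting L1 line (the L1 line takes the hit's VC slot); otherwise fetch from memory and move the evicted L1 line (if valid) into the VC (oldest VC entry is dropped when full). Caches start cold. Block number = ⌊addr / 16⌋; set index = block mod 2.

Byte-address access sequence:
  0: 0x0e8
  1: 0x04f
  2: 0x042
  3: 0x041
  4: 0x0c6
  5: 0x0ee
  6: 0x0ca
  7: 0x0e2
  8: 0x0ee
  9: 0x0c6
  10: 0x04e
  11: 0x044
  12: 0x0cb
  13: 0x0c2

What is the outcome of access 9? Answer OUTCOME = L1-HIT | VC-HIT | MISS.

0: 0xe8 (blk 14, set 0) → MISS  vc=[]
1: 0x4f (blk 4, set 0) → MISS  vc=[14]
2: 0x42 (blk 4, set 0) → L1-HIT  vc=[14]
3: 0x41 (blk 4, set 0) → L1-HIT  vc=[14]
4: 0xc6 (blk 12, set 0) → MISS  vc=[14, 4]
5: 0xee (blk 14, set 0) → VC-HIT  vc=[12, 4]
6: 0xca (blk 12, set 0) → VC-HIT  vc=[14, 4]
7: 0xe2 (blk 14, set 0) → VC-HIT  vc=[12, 4]
8: 0xee (blk 14, set 0) → L1-HIT  vc=[12, 4]
9: 0xc6 (blk 12, set 0) → VC-HIT  vc=[14, 4]
10: 0x4e (blk 4, set 0) → VC-HIT  vc=[14, 12]
11: 0x44 (blk 4, set 0) → L1-HIT  vc=[14, 12]
12: 0xcb (blk 12, set 0) → VC-HIT  vc=[14, 4]
13: 0xc2 (blk 12, set 0) → L1-HIT  vc=[14, 4]

OUTCOME = VC-HIT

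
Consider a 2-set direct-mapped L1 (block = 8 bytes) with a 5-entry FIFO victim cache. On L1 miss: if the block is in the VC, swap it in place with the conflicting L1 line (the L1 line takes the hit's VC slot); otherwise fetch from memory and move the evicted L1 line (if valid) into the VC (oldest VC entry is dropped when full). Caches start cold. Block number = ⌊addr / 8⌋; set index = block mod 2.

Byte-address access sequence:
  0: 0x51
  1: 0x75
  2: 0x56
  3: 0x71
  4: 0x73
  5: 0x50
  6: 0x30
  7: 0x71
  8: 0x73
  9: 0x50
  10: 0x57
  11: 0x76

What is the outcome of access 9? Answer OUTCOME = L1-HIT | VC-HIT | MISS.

OUTCOME = VC-HIT

#0 0x51→b10/s0 MISS; vc=[]
#1 0x75→b14/s0 MISS; vc=[10]
#2 0x56→b10/s0 VC-HIT; vc=[14]
#3 0x71→b14/s0 VC-HIT; vc=[10]
#4 0x73→b14/s0 L1-HIT; vc=[10]
#5 0x50→b10/s0 VC-HIT; vc=[14]
#6 0x30→b6/s0 MISS; vc=[14,10]
#7 0x71→b14/s0 VC-HIT; vc=[6,10]
#8 0x73→b14/s0 L1-HIT; vc=[6,10]
#9 0x50→b10/s0 VC-HIT; vc=[6,14]
#10 0x57→b10/s0 L1-HIT; vc=[6,14]
#11 0x76→b14/s0 VC-HIT; vc=[6,10]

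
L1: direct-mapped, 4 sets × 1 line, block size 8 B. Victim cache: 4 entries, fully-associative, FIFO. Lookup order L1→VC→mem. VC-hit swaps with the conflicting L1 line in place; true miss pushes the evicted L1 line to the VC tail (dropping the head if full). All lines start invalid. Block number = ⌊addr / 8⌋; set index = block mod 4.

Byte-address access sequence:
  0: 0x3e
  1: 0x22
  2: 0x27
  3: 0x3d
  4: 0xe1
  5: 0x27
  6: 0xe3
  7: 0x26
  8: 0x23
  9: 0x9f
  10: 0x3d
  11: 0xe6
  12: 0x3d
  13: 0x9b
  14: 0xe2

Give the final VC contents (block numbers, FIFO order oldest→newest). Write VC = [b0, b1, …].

  [0] addr=0x3e blk=7 s=3: MISS | VC []
  [1] addr=0x22 blk=4 s=0: MISS | VC []
  [2] addr=0x27 blk=4 s=0: L1-HIT | VC []
  [3] addr=0x3d blk=7 s=3: L1-HIT | VC []
  [4] addr=0xe1 blk=28 s=0: MISS | VC [4]
  [5] addr=0x27 blk=4 s=0: VC-HIT | VC [28]
  [6] addr=0xe3 blk=28 s=0: VC-HIT | VC [4]
  [7] addr=0x26 blk=4 s=0: VC-HIT | VC [28]
  [8] addr=0x23 blk=4 s=0: L1-HIT | VC [28]
  [9] addr=0x9f blk=19 s=3: MISS | VC [28, 7]
  [10] addr=0x3d blk=7 s=3: VC-HIT | VC [28, 19]
  [11] addr=0xe6 blk=28 s=0: VC-HIT | VC [4, 19]
  [12] addr=0x3d blk=7 s=3: L1-HIT | VC [4, 19]
  [13] addr=0x9b blk=19 s=3: VC-HIT | VC [4, 7]
  [14] addr=0xe2 blk=28 s=0: L1-HIT | VC [4, 7]

VC = [4, 7]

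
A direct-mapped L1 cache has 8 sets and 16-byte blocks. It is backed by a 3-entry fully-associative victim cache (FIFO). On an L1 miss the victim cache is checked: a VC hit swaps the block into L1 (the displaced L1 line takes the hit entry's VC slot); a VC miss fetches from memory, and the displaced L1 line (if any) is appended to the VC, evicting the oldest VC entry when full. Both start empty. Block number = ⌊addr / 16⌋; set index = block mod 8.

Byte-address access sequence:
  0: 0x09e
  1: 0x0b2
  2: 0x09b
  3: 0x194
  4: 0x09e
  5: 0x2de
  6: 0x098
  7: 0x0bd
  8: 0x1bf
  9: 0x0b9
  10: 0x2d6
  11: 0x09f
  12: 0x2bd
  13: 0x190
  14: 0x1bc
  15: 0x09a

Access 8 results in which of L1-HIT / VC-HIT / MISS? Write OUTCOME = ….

0: 0x9e (blk 9, set 1) → MISS  vc=[]
1: 0xb2 (blk 11, set 3) → MISS  vc=[]
2: 0x9b (blk 9, set 1) → L1-HIT  vc=[]
3: 0x194 (blk 25, set 1) → MISS  vc=[9]
4: 0x9e (blk 9, set 1) → VC-HIT  vc=[25]
5: 0x2de (blk 45, set 5) → MISS  vc=[25]
6: 0x98 (blk 9, set 1) → L1-HIT  vc=[25]
7: 0xbd (blk 11, set 3) → L1-HIT  vc=[25]
8: 0x1bf (blk 27, set 3) → MISS  vc=[25, 11]
9: 0xb9 (blk 11, set 3) → VC-HIT  vc=[25, 27]
10: 0x2d6 (blk 45, set 5) → L1-HIT  vc=[25, 27]
11: 0x9f (blk 9, set 1) → L1-HIT  vc=[25, 27]
12: 0x2bd (blk 43, set 3) → MISS  vc=[25, 27, 11]
13: 0x190 (blk 25, set 1) → VC-HIT  vc=[9, 27, 11]
14: 0x1bc (blk 27, set 3) → VC-HIT  vc=[9, 43, 11]
15: 0x9a (blk 9, set 1) → VC-HIT  vc=[25, 43, 11]

OUTCOME = MISS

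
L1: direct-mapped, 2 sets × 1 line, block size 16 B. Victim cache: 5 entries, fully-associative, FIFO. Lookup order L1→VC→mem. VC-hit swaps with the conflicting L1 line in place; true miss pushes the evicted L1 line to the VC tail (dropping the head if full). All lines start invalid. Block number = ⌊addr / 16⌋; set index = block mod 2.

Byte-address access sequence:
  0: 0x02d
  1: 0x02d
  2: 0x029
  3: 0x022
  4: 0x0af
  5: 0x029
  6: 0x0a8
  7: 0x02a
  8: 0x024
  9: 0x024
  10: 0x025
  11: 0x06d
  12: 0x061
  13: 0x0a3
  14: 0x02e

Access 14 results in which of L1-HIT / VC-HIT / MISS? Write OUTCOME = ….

OUTCOME = VC-HIT

  [0] addr=0x2d blk=2 s=0: MISS | VC []
  [1] addr=0x2d blk=2 s=0: L1-HIT | VC []
  [2] addr=0x29 blk=2 s=0: L1-HIT | VC []
  [3] addr=0x22 blk=2 s=0: L1-HIT | VC []
  [4] addr=0xaf blk=10 s=0: MISS | VC [2]
  [5] addr=0x29 blk=2 s=0: VC-HIT | VC [10]
  [6] addr=0xa8 blk=10 s=0: VC-HIT | VC [2]
  [7] addr=0x2a blk=2 s=0: VC-HIT | VC [10]
  [8] addr=0x24 blk=2 s=0: L1-HIT | VC [10]
  [9] addr=0x24 blk=2 s=0: L1-HIT | VC [10]
  [10] addr=0x25 blk=2 s=0: L1-HIT | VC [10]
  [11] addr=0x6d blk=6 s=0: MISS | VC [10, 2]
  [12] addr=0x61 blk=6 s=0: L1-HIT | VC [10, 2]
  [13] addr=0xa3 blk=10 s=0: VC-HIT | VC [6, 2]
  [14] addr=0x2e blk=2 s=0: VC-HIT | VC [6, 10]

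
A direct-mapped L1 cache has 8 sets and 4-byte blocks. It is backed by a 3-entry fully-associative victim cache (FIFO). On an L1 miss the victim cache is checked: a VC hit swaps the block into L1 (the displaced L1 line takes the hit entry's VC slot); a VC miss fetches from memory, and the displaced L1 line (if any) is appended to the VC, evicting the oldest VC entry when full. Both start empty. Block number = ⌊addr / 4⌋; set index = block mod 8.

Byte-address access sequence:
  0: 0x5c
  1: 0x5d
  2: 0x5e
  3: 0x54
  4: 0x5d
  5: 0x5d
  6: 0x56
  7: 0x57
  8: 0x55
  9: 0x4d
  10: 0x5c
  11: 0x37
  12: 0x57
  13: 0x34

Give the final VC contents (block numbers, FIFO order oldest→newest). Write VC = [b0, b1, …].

VC = [21]

0: 0x5c (blk 23, set 7) → MISS  vc=[]
1: 0x5d (blk 23, set 7) → L1-HIT  vc=[]
2: 0x5e (blk 23, set 7) → L1-HIT  vc=[]
3: 0x54 (blk 21, set 5) → MISS  vc=[]
4: 0x5d (blk 23, set 7) → L1-HIT  vc=[]
5: 0x5d (blk 23, set 7) → L1-HIT  vc=[]
6: 0x56 (blk 21, set 5) → L1-HIT  vc=[]
7: 0x57 (blk 21, set 5) → L1-HIT  vc=[]
8: 0x55 (blk 21, set 5) → L1-HIT  vc=[]
9: 0x4d (blk 19, set 3) → MISS  vc=[]
10: 0x5c (blk 23, set 7) → L1-HIT  vc=[]
11: 0x37 (blk 13, set 5) → MISS  vc=[21]
12: 0x57 (blk 21, set 5) → VC-HIT  vc=[13]
13: 0x34 (blk 13, set 5) → VC-HIT  vc=[21]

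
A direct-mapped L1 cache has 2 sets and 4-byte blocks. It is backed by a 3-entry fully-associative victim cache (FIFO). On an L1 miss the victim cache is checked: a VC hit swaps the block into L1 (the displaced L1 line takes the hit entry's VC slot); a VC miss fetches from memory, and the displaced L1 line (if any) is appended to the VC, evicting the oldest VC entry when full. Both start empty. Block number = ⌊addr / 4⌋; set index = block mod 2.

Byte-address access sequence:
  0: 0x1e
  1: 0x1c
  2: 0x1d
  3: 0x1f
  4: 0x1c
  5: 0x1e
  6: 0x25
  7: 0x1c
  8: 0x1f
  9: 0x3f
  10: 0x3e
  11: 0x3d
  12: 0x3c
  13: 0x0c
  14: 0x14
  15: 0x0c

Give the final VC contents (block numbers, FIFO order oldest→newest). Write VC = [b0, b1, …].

  [0] addr=0x1e blk=7 s=1: MISS | VC []
  [1] addr=0x1c blk=7 s=1: L1-HIT | VC []
  [2] addr=0x1d blk=7 s=1: L1-HIT | VC []
  [3] addr=0x1f blk=7 s=1: L1-HIT | VC []
  [4] addr=0x1c blk=7 s=1: L1-HIT | VC []
  [5] addr=0x1e blk=7 s=1: L1-HIT | VC []
  [6] addr=0x25 blk=9 s=1: MISS | VC [7]
  [7] addr=0x1c blk=7 s=1: VC-HIT | VC [9]
  [8] addr=0x1f blk=7 s=1: L1-HIT | VC [9]
  [9] addr=0x3f blk=15 s=1: MISS | VC [9, 7]
  [10] addr=0x3e blk=15 s=1: L1-HIT | VC [9, 7]
  [11] addr=0x3d blk=15 s=1: L1-HIT | VC [9, 7]
  [12] addr=0x3c blk=15 s=1: L1-HIT | VC [9, 7]
  [13] addr=0xc blk=3 s=1: MISS | VC [9, 7, 15]
  [14] addr=0x14 blk=5 s=1: MISS | VC [7, 15, 3]
  [15] addr=0xc blk=3 s=1: VC-HIT | VC [7, 15, 5]

VC = [7, 15, 5]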